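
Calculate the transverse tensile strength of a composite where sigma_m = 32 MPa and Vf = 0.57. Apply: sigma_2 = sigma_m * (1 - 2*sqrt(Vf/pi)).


factor = 1 - 2*sqrt(0.57/pi) = 0.1481
sigma_2 = 32 * 0.1481 = 4.74 MPa

4.74 MPa


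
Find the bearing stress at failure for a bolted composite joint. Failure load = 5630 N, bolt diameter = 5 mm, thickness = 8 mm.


sigma_br = F/(d*h) = 5630/(5*8) = 140.8 MPa

140.8 MPa


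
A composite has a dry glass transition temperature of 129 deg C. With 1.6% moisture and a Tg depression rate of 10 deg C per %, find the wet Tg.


Tg_wet = Tg_dry - k*moisture = 129 - 10*1.6 = 113.0 deg C

113.0 deg C


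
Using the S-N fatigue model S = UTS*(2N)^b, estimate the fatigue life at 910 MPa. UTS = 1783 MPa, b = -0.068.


N = 0.5 * (S/UTS)^(1/b) = 0.5 * (910/1783)^(1/-0.068) = 9878.8087 cycles

9878.8087 cycles


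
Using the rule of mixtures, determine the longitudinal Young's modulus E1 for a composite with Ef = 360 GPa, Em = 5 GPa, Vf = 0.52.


E1 = Ef*Vf + Em*(1-Vf) = 360*0.52 + 5*0.48 = 189.6 GPa

189.6 GPa


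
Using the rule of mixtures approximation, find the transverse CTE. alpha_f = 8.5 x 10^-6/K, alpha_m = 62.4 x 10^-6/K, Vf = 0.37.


alpha_2 = alpha_f*Vf + alpha_m*(1-Vf) = 8.5*0.37 + 62.4*0.63 = 42.5 x 10^-6/K

42.5 x 10^-6/K


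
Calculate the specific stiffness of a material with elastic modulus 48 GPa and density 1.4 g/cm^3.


Specific stiffness = E/rho = 48/1.4 = 34.3 GPa/(g/cm^3)

34.3 GPa/(g/cm^3)


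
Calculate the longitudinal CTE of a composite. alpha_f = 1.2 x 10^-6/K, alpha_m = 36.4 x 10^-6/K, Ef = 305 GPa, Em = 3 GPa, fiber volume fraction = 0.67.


E1 = Ef*Vf + Em*(1-Vf) = 205.34
alpha_1 = (alpha_f*Ef*Vf + alpha_m*Em*(1-Vf))/E1 = 1.37 x 10^-6/K

1.37 x 10^-6/K


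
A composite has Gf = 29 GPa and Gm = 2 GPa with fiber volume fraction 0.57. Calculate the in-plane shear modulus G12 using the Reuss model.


1/G12 = Vf/Gf + (1-Vf)/Gm = 0.57/29 + 0.43/2
G12 = 4.26 GPa

4.26 GPa


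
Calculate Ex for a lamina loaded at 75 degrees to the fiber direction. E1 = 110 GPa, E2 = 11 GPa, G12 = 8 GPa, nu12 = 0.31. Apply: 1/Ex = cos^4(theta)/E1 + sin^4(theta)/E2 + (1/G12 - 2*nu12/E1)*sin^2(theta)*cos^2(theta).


cos^4(75) = 0.004487, sin^4(75) = 0.870513, sin^2(75)*cos^2(75) = 0.0625
1/G12 - 2*nu12/E1 = 1/8 - 2*0.31/110 = 0.119364 GPa^-1
1/Ex = 0.004487/110 + 0.870513/11 + 0.119364*0.0625 = 0.0866385 GPa^-1
Ex = 11.54 GPa

11.54 GPa


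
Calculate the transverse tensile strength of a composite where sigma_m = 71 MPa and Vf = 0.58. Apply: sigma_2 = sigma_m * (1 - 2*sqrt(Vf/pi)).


factor = 1 - 2*sqrt(0.58/pi) = 0.1407
sigma_2 = 71 * 0.1407 = 9.99 MPa

9.99 MPa


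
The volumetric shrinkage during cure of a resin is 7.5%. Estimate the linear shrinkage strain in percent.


Linear shrinkage ≈ vol_shrink/3 = 7.5/3 = 2.5%

2.5%


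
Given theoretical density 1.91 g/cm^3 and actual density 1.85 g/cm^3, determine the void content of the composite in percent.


Void% = (rho_theo - rho_actual)/rho_theo * 100 = (1.91 - 1.85)/1.91 * 100 = 3.14%

3.14%


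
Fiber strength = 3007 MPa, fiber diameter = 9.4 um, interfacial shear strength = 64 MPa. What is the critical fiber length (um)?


Lc = sigma_f * d / (2 * tau_i) = 3007 * 9.4 / (2 * 64) = 220.8 um

220.8 um


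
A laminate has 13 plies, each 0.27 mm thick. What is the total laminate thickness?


h = n * t_ply = 13 * 0.27 = 3.51 mm

3.51 mm


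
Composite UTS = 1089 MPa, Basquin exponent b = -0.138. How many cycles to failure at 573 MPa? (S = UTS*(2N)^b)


N = 0.5 * (S/UTS)^(1/b) = 0.5 * (573/1089)^(1/-0.138) = 52.4555 cycles

52.4555 cycles


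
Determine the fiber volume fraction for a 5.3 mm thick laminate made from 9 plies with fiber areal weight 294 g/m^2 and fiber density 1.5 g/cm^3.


Vf = n * FAW / (rho_f * h * 1000) = 9 * 294 / (1.5 * 5.3 * 1000) = 0.3328

0.3328


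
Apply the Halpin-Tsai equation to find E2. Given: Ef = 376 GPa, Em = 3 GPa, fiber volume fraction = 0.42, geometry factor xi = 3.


eta = (Ef/Em - 1)/(Ef/Em + xi) = (125.3333 - 1)/(125.3333 + 3) = 0.9688
E2 = Em*(1+xi*eta*Vf)/(1-eta*Vf) = 11.23 GPa

11.23 GPa


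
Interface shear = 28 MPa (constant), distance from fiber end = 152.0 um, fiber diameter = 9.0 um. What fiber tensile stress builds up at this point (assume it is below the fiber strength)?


Force balance: sigma_f * (pi*d^2/4) = tau * (pi*d) * x  ->  sigma_f = 4 * tau * x / d
sigma_f = 4 * 28 * 152.0 / 9.0 = 1891.6 MPa

1891.6 MPa


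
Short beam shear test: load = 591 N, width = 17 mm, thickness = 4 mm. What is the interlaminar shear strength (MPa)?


ILSS = 3F/(4bh) = 3*591/(4*17*4) = 6.52 MPa

6.52 MPa


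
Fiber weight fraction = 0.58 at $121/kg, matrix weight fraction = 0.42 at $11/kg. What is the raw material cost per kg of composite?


Cost = cost_f*Wf + cost_m*Wm = 121*0.58 + 11*0.42 = $74.8/kg

$74.8/kg


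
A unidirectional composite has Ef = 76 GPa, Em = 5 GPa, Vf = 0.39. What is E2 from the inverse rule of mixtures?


1/E2 = Vf/Ef + (1-Vf)/Em = 0.39/76 + 0.61/5
E2 = 7.87 GPa

7.87 GPa


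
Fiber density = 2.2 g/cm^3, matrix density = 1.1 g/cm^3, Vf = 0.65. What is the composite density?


rho_c = rho_f*Vf + rho_m*(1-Vf) = 2.2*0.65 + 1.1*0.35 = 1.815 g/cm^3

1.815 g/cm^3


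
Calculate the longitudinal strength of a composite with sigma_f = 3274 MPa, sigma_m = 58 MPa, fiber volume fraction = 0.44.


sigma_1 = sigma_f*Vf + sigma_m*(1-Vf) = 3274*0.44 + 58*0.56 = 1473.0 MPa

1473.0 MPa


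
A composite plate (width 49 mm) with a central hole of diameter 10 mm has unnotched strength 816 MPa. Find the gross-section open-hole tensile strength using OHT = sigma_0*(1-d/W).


OHT = sigma_0*(1-d/W) = 816*(1-10/49) = 649.5 MPa

649.5 MPa


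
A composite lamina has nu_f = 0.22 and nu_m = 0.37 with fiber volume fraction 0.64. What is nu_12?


nu_12 = nu_f*Vf + nu_m*(1-Vf) = 0.22*0.64 + 0.37*0.36 = 0.274

0.274


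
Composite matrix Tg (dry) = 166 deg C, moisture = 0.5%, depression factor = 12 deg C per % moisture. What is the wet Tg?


Tg_wet = Tg_dry - k*moisture = 166 - 12*0.5 = 160.0 deg C

160.0 deg C


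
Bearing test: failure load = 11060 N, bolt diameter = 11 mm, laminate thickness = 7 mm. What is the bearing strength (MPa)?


sigma_br = F/(d*h) = 11060/(11*7) = 143.6 MPa

143.6 MPa


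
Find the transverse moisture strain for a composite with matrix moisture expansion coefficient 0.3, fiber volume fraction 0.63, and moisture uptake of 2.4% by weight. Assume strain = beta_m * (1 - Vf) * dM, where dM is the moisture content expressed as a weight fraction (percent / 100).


dM = 2.4/100 = 0.024
strain = beta_m * (1-Vf) * dM = 0.3 * 0.37 * 0.024 = 0.002664

0.002664


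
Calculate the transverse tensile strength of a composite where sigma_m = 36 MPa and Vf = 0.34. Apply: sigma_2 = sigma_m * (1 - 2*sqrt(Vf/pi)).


factor = 1 - 2*sqrt(0.34/pi) = 0.342
sigma_2 = 36 * 0.342 = 12.31 MPa

12.31 MPa


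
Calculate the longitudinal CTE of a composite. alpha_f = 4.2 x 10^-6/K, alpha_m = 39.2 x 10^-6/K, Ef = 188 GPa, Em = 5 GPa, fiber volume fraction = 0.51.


E1 = Ef*Vf + Em*(1-Vf) = 98.33
alpha_1 = (alpha_f*Ef*Vf + alpha_m*Em*(1-Vf))/E1 = 5.07 x 10^-6/K

5.07 x 10^-6/K


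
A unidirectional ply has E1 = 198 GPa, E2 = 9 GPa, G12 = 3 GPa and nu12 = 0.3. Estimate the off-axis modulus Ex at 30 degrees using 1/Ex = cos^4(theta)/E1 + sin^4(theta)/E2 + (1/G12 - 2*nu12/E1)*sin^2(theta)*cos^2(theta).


cos^4(30) = 0.5625, sin^4(30) = 0.0625, sin^2(30)*cos^2(30) = 0.1875
1/G12 - 2*nu12/E1 = 1/3 - 2*0.3/198 = 0.330303 GPa^-1
1/Ex = 0.5625/198 + 0.0625/9 + 0.330303*0.1875 = 0.0717172 GPa^-1
Ex = 13.94 GPa

13.94 GPa


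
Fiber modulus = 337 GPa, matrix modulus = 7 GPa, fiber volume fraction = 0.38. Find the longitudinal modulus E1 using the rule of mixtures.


E1 = Ef*Vf + Em*(1-Vf) = 337*0.38 + 7*0.62 = 132.4 GPa

132.4 GPa


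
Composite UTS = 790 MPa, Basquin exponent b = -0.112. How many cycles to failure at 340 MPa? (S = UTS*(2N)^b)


N = 0.5 * (S/UTS)^(1/b) = 0.5 * (340/790)^(1/-0.112) = 929.2876 cycles

929.2876 cycles


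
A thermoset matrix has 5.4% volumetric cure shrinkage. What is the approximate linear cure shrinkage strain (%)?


Linear shrinkage ≈ vol_shrink/3 = 5.4/3 = 1.8%

1.8%


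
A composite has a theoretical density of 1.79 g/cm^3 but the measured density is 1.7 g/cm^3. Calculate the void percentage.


Void% = (rho_theo - rho_actual)/rho_theo * 100 = (1.79 - 1.7)/1.79 * 100 = 5.03%

5.03%


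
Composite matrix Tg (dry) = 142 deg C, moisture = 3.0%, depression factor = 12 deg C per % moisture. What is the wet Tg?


Tg_wet = Tg_dry - k*moisture = 142 - 12*3.0 = 106.0 deg C

106.0 deg C


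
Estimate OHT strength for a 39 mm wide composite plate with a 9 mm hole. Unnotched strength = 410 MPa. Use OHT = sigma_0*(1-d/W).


OHT = sigma_0*(1-d/W) = 410*(1-9/39) = 315.4 MPa

315.4 MPa


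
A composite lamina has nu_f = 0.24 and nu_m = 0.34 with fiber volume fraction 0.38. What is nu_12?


nu_12 = nu_f*Vf + nu_m*(1-Vf) = 0.24*0.38 + 0.34*0.62 = 0.302

0.302


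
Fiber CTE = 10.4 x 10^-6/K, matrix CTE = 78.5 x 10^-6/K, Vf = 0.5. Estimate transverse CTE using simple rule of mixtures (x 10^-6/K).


alpha_2 = alpha_f*Vf + alpha_m*(1-Vf) = 10.4*0.5 + 78.5*0.5 = 44.5 x 10^-6/K

44.5 x 10^-6/K


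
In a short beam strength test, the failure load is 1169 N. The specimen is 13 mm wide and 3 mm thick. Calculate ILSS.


ILSS = 3F/(4bh) = 3*1169/(4*13*3) = 22.48 MPa

22.48 MPa


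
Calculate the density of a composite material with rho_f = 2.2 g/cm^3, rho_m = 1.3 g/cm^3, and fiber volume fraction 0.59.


rho_c = rho_f*Vf + rho_m*(1-Vf) = 2.2*0.59 + 1.3*0.41 = 1.831 g/cm^3

1.831 g/cm^3


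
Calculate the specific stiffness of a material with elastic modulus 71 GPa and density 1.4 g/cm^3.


Specific stiffness = E/rho = 71/1.4 = 50.7 GPa/(g/cm^3)

50.7 GPa/(g/cm^3)


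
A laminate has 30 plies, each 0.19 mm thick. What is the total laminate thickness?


h = n * t_ply = 30 * 0.19 = 5.7 mm

5.7 mm


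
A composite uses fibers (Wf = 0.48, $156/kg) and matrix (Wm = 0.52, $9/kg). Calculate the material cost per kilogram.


Cost = cost_f*Wf + cost_m*Wm = 156*0.48 + 9*0.52 = $79.56/kg

$79.56/kg


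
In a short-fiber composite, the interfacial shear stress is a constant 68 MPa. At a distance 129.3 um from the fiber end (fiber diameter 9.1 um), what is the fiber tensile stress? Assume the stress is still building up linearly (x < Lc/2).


Force balance: sigma_f * (pi*d^2/4) = tau * (pi*d) * x  ->  sigma_f = 4 * tau * x / d
sigma_f = 4 * 68 * 129.3 / 9.1 = 3864.8 MPa

3864.8 MPa


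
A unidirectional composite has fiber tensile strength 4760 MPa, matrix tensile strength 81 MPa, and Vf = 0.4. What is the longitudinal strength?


sigma_1 = sigma_f*Vf + sigma_m*(1-Vf) = 4760*0.4 + 81*0.6 = 1952.6 MPa

1952.6 MPa


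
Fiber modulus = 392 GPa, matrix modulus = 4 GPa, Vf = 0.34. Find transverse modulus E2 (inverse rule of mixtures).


1/E2 = Vf/Ef + (1-Vf)/Em = 0.34/392 + 0.66/4
E2 = 6.03 GPa

6.03 GPa


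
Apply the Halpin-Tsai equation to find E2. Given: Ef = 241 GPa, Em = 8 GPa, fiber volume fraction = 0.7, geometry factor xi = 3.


eta = (Ef/Em - 1)/(Ef/Em + xi) = (30.125 - 1)/(30.125 + 3) = 0.8792
E2 = Em*(1+xi*eta*Vf)/(1-eta*Vf) = 59.22 GPa

59.22 GPa


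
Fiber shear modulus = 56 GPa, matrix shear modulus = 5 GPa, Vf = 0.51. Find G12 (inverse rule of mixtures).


1/G12 = Vf/Gf + (1-Vf)/Gm = 0.51/56 + 0.49/5
G12 = 9.34 GPa

9.34 GPa


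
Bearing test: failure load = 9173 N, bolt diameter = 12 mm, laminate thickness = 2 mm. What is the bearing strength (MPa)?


sigma_br = F/(d*h) = 9173/(12*2) = 382.2 MPa

382.2 MPa


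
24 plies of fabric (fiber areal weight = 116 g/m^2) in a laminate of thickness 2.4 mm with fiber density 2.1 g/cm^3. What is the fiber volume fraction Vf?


Vf = n * FAW / (rho_f * h * 1000) = 24 * 116 / (2.1 * 2.4 * 1000) = 0.5524

0.5524


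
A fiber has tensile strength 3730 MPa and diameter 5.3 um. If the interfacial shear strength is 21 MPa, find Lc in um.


Lc = sigma_f * d / (2 * tau_i) = 3730 * 5.3 / (2 * 21) = 470.7 um

470.7 um


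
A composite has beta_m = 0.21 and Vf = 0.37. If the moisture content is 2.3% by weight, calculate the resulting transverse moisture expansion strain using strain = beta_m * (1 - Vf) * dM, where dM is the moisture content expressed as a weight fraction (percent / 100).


dM = 2.3/100 = 0.023
strain = beta_m * (1-Vf) * dM = 0.21 * 0.63 * 0.023 = 0.0030429

0.0030429


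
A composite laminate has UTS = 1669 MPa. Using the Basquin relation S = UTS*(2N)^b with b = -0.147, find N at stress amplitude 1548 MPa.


N = 0.5 * (S/UTS)^(1/b) = 0.5 * (1548/1669)^(1/-0.147) = 0.8343 cycles

0.8343 cycles


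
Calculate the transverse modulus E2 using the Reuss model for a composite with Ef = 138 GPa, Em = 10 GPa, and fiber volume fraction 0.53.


1/E2 = Vf/Ef + (1-Vf)/Em = 0.53/138 + 0.47/10
E2 = 19.67 GPa

19.67 GPa


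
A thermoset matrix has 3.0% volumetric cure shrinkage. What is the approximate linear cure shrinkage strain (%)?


Linear shrinkage ≈ vol_shrink/3 = 3.0/3 = 1.0%

1.0%


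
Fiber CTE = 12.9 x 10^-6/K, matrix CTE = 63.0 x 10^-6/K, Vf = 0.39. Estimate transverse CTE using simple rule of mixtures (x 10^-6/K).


alpha_2 = alpha_f*Vf + alpha_m*(1-Vf) = 12.9*0.39 + 63.0*0.61 = 43.5 x 10^-6/K

43.5 x 10^-6/K


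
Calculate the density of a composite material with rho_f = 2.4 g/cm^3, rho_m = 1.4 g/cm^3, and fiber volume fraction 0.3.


rho_c = rho_f*Vf + rho_m*(1-Vf) = 2.4*0.3 + 1.4*0.7 = 1.7 g/cm^3

1.7 g/cm^3


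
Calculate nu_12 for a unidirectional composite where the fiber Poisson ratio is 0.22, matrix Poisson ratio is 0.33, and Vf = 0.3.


nu_12 = nu_f*Vf + nu_m*(1-Vf) = 0.22*0.3 + 0.33*0.7 = 0.297

0.297


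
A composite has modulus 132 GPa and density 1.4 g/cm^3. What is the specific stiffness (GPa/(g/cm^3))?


Specific stiffness = E/rho = 132/1.4 = 94.3 GPa/(g/cm^3)

94.3 GPa/(g/cm^3)


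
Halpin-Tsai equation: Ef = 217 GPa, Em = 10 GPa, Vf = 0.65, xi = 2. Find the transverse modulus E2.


eta = (Ef/Em - 1)/(Ef/Em + xi) = (21.7 - 1)/(21.7 + 2) = 0.8734
E2 = Em*(1+xi*eta*Vf)/(1-eta*Vf) = 49.4 GPa

49.4 GPa


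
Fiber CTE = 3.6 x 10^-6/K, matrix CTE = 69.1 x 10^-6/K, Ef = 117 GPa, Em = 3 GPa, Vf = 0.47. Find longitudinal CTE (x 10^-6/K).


E1 = Ef*Vf + Em*(1-Vf) = 56.58
alpha_1 = (alpha_f*Ef*Vf + alpha_m*Em*(1-Vf))/E1 = 5.44 x 10^-6/K

5.44 x 10^-6/K


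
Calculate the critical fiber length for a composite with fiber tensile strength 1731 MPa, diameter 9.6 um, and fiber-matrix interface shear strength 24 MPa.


Lc = sigma_f * d / (2 * tau_i) = 1731 * 9.6 / (2 * 24) = 346.2 um

346.2 um


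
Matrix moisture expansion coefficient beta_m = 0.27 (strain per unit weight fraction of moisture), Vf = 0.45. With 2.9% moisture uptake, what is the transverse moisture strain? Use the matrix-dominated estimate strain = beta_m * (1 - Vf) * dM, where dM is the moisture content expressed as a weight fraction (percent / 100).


dM = 2.9/100 = 0.029
strain = beta_m * (1-Vf) * dM = 0.27 * 0.55 * 0.029 = 0.0043065

0.0043065


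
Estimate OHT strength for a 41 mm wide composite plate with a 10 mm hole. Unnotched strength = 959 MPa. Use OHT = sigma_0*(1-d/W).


OHT = sigma_0*(1-d/W) = 959*(1-10/41) = 725.1 MPa

725.1 MPa


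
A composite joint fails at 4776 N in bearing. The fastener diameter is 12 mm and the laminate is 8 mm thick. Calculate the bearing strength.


sigma_br = F/(d*h) = 4776/(12*8) = 49.8 MPa

49.8 MPa


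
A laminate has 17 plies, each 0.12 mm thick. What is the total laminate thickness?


h = n * t_ply = 17 * 0.12 = 2.04 mm

2.04 mm


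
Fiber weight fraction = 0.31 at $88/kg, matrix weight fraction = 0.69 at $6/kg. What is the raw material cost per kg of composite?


Cost = cost_f*Wf + cost_m*Wm = 88*0.31 + 6*0.69 = $31.42/kg

$31.42/kg


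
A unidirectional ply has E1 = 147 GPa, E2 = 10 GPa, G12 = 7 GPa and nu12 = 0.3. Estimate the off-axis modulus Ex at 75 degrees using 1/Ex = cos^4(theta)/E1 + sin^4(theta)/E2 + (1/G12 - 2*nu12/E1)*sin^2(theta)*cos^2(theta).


cos^4(75) = 0.004487, sin^4(75) = 0.870513, sin^2(75)*cos^2(75) = 0.0625
1/G12 - 2*nu12/E1 = 1/7 - 2*0.3/147 = 0.138776 GPa^-1
1/Ex = 0.004487/147 + 0.870513/10 + 0.138776*0.0625 = 0.0957553 GPa^-1
Ex = 10.44 GPa

10.44 GPa


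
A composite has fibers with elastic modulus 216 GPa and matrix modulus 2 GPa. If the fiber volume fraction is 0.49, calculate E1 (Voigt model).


E1 = Ef*Vf + Em*(1-Vf) = 216*0.49 + 2*0.51 = 106.86 GPa

106.86 GPa


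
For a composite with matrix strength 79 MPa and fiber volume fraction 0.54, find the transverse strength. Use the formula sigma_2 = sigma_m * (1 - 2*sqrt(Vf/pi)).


factor = 1 - 2*sqrt(0.54/pi) = 0.1708
sigma_2 = 79 * 0.1708 = 13.49 MPa

13.49 MPa


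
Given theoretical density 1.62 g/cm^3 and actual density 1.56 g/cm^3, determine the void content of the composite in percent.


Void% = (rho_theo - rho_actual)/rho_theo * 100 = (1.62 - 1.56)/1.62 * 100 = 3.7%

3.7%


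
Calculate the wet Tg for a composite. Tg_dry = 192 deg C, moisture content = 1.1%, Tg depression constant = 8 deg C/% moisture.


Tg_wet = Tg_dry - k*moisture = 192 - 8*1.1 = 183.2 deg C

183.2 deg C


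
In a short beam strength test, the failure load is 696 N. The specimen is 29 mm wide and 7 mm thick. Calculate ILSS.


ILSS = 3F/(4bh) = 3*696/(4*29*7) = 2.57 MPa

2.57 MPa


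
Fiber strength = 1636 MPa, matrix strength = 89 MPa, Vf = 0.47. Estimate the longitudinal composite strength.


sigma_1 = sigma_f*Vf + sigma_m*(1-Vf) = 1636*0.47 + 89*0.53 = 816.1 MPa

816.1 MPa


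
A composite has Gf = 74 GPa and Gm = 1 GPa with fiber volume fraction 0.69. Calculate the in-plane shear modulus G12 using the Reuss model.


1/G12 = Vf/Gf + (1-Vf)/Gm = 0.69/74 + 0.31/1
G12 = 3.13 GPa

3.13 GPa


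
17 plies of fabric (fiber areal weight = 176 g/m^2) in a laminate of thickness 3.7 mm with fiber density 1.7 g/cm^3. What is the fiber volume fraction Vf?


Vf = n * FAW / (rho_f * h * 1000) = 17 * 176 / (1.7 * 3.7 * 1000) = 0.4757

0.4757


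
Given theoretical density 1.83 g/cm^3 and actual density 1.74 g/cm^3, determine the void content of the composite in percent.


Void% = (rho_theo - rho_actual)/rho_theo * 100 = (1.83 - 1.74)/1.83 * 100 = 4.92%

4.92%


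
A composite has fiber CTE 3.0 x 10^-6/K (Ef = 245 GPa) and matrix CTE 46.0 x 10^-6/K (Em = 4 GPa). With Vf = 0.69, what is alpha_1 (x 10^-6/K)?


E1 = Ef*Vf + Em*(1-Vf) = 170.29
alpha_1 = (alpha_f*Ef*Vf + alpha_m*Em*(1-Vf))/E1 = 3.31 x 10^-6/K

3.31 x 10^-6/K


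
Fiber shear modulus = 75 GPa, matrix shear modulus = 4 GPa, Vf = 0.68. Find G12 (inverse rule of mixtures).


1/G12 = Vf/Gf + (1-Vf)/Gm = 0.68/75 + 0.32/4
G12 = 11.23 GPa

11.23 GPa


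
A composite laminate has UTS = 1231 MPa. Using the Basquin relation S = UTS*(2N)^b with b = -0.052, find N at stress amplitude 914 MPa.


N = 0.5 * (S/UTS)^(1/b) = 0.5 * (914/1231)^(1/-0.052) = 153.3686 cycles

153.3686 cycles


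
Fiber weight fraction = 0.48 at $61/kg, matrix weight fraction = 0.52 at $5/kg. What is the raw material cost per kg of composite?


Cost = cost_f*Wf + cost_m*Wm = 61*0.48 + 5*0.52 = $31.88/kg

$31.88/kg


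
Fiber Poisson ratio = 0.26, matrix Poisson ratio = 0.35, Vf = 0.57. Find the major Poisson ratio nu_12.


nu_12 = nu_f*Vf + nu_m*(1-Vf) = 0.26*0.57 + 0.35*0.43 = 0.2987

0.2987


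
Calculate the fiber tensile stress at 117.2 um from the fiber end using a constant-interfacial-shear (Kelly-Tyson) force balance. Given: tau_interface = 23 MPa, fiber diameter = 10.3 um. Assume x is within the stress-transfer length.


Force balance: sigma_f * (pi*d^2/4) = tau * (pi*d) * x  ->  sigma_f = 4 * tau * x / d
sigma_f = 4 * 23 * 117.2 / 10.3 = 1046.8 MPa

1046.8 MPa


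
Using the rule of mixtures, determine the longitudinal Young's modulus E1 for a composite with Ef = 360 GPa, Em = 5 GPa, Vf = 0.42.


E1 = Ef*Vf + Em*(1-Vf) = 360*0.42 + 5*0.58 = 154.1 GPa

154.1 GPa


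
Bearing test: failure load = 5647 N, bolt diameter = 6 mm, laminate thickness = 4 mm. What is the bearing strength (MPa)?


sigma_br = F/(d*h) = 5647/(6*4) = 235.3 MPa

235.3 MPa


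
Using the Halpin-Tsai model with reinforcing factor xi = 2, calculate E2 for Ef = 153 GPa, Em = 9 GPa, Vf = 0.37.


eta = (Ef/Em - 1)/(Ef/Em + xi) = (17.0 - 1)/(17.0 + 2) = 0.8421
E2 = Em*(1+xi*eta*Vf)/(1-eta*Vf) = 21.22 GPa

21.22 GPa


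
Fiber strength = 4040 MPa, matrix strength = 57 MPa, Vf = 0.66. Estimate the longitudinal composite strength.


sigma_1 = sigma_f*Vf + sigma_m*(1-Vf) = 4040*0.66 + 57*0.34 = 2685.8 MPa

2685.8 MPa


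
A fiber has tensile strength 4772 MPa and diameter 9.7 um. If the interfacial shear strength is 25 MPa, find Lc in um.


Lc = sigma_f * d / (2 * tau_i) = 4772 * 9.7 / (2 * 25) = 925.8 um

925.8 um


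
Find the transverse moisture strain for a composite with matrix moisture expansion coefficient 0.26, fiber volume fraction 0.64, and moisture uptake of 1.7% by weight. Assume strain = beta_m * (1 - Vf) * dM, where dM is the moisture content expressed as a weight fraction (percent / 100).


dM = 1.7/100 = 0.017
strain = beta_m * (1-Vf) * dM = 0.26 * 0.36 * 0.017 = 0.0015912

0.0015912


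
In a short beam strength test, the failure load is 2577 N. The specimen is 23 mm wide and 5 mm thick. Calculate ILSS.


ILSS = 3F/(4bh) = 3*2577/(4*23*5) = 16.81 MPa

16.81 MPa


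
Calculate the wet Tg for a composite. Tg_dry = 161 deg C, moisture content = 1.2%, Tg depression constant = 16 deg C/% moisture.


Tg_wet = Tg_dry - k*moisture = 161 - 16*1.2 = 141.8 deg C

141.8 deg C


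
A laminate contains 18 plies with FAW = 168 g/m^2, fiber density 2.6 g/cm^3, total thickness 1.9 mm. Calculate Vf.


Vf = n * FAW / (rho_f * h * 1000) = 18 * 168 / (2.6 * 1.9 * 1000) = 0.6121

0.6121


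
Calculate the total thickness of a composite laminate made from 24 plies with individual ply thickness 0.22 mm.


h = n * t_ply = 24 * 0.22 = 5.28 mm

5.28 mm


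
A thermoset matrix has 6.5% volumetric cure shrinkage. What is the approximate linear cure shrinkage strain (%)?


Linear shrinkage ≈ vol_shrink/3 = 6.5/3 = 2.167%

2.167%


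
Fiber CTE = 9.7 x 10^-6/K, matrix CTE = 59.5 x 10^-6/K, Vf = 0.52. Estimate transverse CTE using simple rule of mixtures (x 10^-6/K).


alpha_2 = alpha_f*Vf + alpha_m*(1-Vf) = 9.7*0.52 + 59.5*0.48 = 33.6 x 10^-6/K

33.6 x 10^-6/K


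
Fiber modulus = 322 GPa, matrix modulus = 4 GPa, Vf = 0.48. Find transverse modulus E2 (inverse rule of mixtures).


1/E2 = Vf/Ef + (1-Vf)/Em = 0.48/322 + 0.52/4
E2 = 7.61 GPa

7.61 GPa


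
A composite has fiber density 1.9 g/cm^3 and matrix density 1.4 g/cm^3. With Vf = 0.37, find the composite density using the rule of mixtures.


rho_c = rho_f*Vf + rho_m*(1-Vf) = 1.9*0.37 + 1.4*0.63 = 1.585 g/cm^3

1.585 g/cm^3


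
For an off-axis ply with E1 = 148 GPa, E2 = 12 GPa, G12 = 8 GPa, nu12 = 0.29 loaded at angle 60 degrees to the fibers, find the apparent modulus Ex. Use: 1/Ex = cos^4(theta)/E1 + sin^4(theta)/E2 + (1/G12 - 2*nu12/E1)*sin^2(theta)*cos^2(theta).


cos^4(60) = 0.0625, sin^4(60) = 0.5625, sin^2(60)*cos^2(60) = 0.1875
1/G12 - 2*nu12/E1 = 1/8 - 2*0.29/148 = 0.121081 GPa^-1
1/Ex = 0.0625/148 + 0.5625/12 + 0.121081*0.1875 = 0.07 GPa^-1
Ex = 14.29 GPa

14.29 GPa


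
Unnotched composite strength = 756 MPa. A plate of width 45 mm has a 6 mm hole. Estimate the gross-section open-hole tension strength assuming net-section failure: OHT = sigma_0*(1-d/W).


OHT = sigma_0*(1-d/W) = 756*(1-6/45) = 655.2 MPa

655.2 MPa


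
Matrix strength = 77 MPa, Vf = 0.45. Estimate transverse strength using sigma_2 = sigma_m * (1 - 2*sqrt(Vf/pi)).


factor = 1 - 2*sqrt(0.45/pi) = 0.2431
sigma_2 = 77 * 0.2431 = 18.72 MPa

18.72 MPa


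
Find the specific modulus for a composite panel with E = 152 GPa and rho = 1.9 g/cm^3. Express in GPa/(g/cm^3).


Specific stiffness = E/rho = 152/1.9 = 80.0 GPa/(g/cm^3)

80.0 GPa/(g/cm^3)


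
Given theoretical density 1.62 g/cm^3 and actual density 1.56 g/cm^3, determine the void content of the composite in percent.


Void% = (rho_theo - rho_actual)/rho_theo * 100 = (1.62 - 1.56)/1.62 * 100 = 3.7%

3.7%


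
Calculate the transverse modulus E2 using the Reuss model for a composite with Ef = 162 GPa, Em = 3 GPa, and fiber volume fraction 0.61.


1/E2 = Vf/Ef + (1-Vf)/Em = 0.61/162 + 0.39/3
E2 = 7.48 GPa

7.48 GPa


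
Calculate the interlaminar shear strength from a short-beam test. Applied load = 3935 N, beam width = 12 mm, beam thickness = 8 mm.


ILSS = 3F/(4bh) = 3*3935/(4*12*8) = 30.74 MPa

30.74 MPa


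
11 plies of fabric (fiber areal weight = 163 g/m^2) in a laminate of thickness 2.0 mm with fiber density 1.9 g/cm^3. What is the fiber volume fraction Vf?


Vf = n * FAW / (rho_f * h * 1000) = 11 * 163 / (1.9 * 2.0 * 1000) = 0.4718

0.4718


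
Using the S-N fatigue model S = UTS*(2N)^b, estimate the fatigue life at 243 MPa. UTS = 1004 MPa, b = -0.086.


N = 0.5 * (S/UTS)^(1/b) = 0.5 * (243/1004)^(1/-0.086) = 7.2987e+06 cycles

7.2987e+06 cycles


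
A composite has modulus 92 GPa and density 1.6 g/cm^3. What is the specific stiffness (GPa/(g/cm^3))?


Specific stiffness = E/rho = 92/1.6 = 57.5 GPa/(g/cm^3)

57.5 GPa/(g/cm^3)


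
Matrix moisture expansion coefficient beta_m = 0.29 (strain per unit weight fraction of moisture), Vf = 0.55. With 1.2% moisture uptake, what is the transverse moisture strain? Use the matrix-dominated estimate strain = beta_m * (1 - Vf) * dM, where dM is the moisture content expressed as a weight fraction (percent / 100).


dM = 1.2/100 = 0.012
strain = beta_m * (1-Vf) * dM = 0.29 * 0.45 * 0.012 = 0.001566

0.001566


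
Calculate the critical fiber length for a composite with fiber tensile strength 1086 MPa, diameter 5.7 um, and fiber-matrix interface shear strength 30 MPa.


Lc = sigma_f * d / (2 * tau_i) = 1086 * 5.7 / (2 * 30) = 103.2 um

103.2 um


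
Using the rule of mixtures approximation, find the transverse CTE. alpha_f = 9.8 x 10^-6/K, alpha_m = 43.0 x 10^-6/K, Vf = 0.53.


alpha_2 = alpha_f*Vf + alpha_m*(1-Vf) = 9.8*0.53 + 43.0*0.47 = 25.4 x 10^-6/K

25.4 x 10^-6/K


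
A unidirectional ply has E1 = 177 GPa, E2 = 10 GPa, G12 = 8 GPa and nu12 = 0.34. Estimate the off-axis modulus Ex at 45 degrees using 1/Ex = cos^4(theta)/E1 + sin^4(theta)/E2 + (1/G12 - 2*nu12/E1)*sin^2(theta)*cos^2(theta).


cos^4(45) = 0.25, sin^4(45) = 0.25, sin^2(45)*cos^2(45) = 0.25
1/G12 - 2*nu12/E1 = 1/8 - 2*0.34/177 = 0.121158 GPa^-1
1/Ex = 0.25/177 + 0.25/10 + 0.121158*0.25 = 0.056702 GPa^-1
Ex = 17.64 GPa

17.64 GPa


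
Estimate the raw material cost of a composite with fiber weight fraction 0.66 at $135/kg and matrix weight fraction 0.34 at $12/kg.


Cost = cost_f*Wf + cost_m*Wm = 135*0.66 + 12*0.34 = $93.18/kg

$93.18/kg


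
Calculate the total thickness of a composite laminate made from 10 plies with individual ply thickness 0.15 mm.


h = n * t_ply = 10 * 0.15 = 1.5 mm

1.5 mm


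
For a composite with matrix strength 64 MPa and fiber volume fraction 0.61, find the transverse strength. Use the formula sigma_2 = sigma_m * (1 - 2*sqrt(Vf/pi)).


factor = 1 - 2*sqrt(0.61/pi) = 0.1187
sigma_2 = 64 * 0.1187 = 7.6 MPa

7.6 MPa


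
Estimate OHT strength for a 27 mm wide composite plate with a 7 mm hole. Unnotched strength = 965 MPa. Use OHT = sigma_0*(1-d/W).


OHT = sigma_0*(1-d/W) = 965*(1-7/27) = 714.8 MPa

714.8 MPa


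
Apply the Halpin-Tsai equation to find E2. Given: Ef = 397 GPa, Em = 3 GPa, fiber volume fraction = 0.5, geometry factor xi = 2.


eta = (Ef/Em - 1)/(Ef/Em + xi) = (132.3333 - 1)/(132.3333 + 2) = 0.9777
E2 = Em*(1+xi*eta*Vf)/(1-eta*Vf) = 11.61 GPa

11.61 GPa


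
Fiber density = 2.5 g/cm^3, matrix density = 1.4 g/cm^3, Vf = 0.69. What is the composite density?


rho_c = rho_f*Vf + rho_m*(1-Vf) = 2.5*0.69 + 1.4*0.31 = 2.159 g/cm^3

2.159 g/cm^3


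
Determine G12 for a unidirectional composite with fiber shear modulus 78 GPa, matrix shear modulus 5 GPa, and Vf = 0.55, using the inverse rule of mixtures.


1/G12 = Vf/Gf + (1-Vf)/Gm = 0.55/78 + 0.45/5
G12 = 10.3 GPa

10.3 GPa


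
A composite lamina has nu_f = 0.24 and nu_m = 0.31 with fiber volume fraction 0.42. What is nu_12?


nu_12 = nu_f*Vf + nu_m*(1-Vf) = 0.24*0.42 + 0.31*0.58 = 0.2806

0.2806


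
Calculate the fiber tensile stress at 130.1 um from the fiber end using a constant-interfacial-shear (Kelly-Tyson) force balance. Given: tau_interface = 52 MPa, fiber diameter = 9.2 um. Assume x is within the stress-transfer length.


Force balance: sigma_f * (pi*d^2/4) = tau * (pi*d) * x  ->  sigma_f = 4 * tau * x / d
sigma_f = 4 * 52 * 130.1 / 9.2 = 2941.4 MPa

2941.4 MPa


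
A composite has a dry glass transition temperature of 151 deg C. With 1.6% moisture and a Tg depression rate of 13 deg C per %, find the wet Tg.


Tg_wet = Tg_dry - k*moisture = 151 - 13*1.6 = 130.2 deg C

130.2 deg C


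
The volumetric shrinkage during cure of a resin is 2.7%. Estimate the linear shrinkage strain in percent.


Linear shrinkage ≈ vol_shrink/3 = 2.7/3 = 0.9%

0.9%


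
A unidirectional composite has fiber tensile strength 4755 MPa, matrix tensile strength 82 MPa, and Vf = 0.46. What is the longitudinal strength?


sigma_1 = sigma_f*Vf + sigma_m*(1-Vf) = 4755*0.46 + 82*0.54 = 2231.6 MPa

2231.6 MPa


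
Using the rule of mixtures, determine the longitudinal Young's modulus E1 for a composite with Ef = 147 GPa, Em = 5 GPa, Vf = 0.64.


E1 = Ef*Vf + Em*(1-Vf) = 147*0.64 + 5*0.36 = 95.88 GPa

95.88 GPa


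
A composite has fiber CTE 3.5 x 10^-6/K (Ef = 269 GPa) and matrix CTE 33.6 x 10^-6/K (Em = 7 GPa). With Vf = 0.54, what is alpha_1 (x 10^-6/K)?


E1 = Ef*Vf + Em*(1-Vf) = 148.48
alpha_1 = (alpha_f*Ef*Vf + alpha_m*Em*(1-Vf))/E1 = 4.15 x 10^-6/K

4.15 x 10^-6/K


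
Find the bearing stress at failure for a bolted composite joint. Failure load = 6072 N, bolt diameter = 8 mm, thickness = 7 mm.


sigma_br = F/(d*h) = 6072/(8*7) = 108.4 MPa

108.4 MPa


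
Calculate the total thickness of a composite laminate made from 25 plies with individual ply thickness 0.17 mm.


h = n * t_ply = 25 * 0.17 = 4.25 mm

4.25 mm


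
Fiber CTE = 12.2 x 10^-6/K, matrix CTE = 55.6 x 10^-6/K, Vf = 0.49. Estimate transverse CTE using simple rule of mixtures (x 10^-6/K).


alpha_2 = alpha_f*Vf + alpha_m*(1-Vf) = 12.2*0.49 + 55.6*0.51 = 34.3 x 10^-6/K

34.3 x 10^-6/K


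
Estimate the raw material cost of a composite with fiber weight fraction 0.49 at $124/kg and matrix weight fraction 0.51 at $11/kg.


Cost = cost_f*Wf + cost_m*Wm = 124*0.49 + 11*0.51 = $66.37/kg

$66.37/kg


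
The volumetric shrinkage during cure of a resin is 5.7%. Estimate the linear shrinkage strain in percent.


Linear shrinkage ≈ vol_shrink/3 = 5.7/3 = 1.9%

1.9%


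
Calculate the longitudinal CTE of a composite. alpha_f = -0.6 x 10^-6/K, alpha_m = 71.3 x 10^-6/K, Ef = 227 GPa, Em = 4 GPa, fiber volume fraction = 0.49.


E1 = Ef*Vf + Em*(1-Vf) = 113.27
alpha_1 = (alpha_f*Ef*Vf + alpha_m*Em*(1-Vf))/E1 = 0.69 x 10^-6/K

0.69 x 10^-6/K


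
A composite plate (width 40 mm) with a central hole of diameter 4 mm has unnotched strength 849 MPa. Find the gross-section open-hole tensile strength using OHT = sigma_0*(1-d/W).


OHT = sigma_0*(1-d/W) = 849*(1-4/40) = 764.1 MPa

764.1 MPa


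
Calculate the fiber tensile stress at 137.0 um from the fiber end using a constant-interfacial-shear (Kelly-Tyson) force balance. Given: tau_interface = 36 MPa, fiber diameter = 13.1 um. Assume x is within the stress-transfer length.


Force balance: sigma_f * (pi*d^2/4) = tau * (pi*d) * x  ->  sigma_f = 4 * tau * x / d
sigma_f = 4 * 36 * 137.0 / 13.1 = 1506.0 MPa

1506.0 MPa


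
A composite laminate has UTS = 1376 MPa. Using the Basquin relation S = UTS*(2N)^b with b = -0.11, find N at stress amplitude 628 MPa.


N = 0.5 * (S/UTS)^(1/b) = 0.5 * (628/1376)^(1/-0.11) = 624.9828 cycles

624.9828 cycles


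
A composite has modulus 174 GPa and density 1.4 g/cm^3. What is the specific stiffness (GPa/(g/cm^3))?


Specific stiffness = E/rho = 174/1.4 = 124.3 GPa/(g/cm^3)

124.3 GPa/(g/cm^3)


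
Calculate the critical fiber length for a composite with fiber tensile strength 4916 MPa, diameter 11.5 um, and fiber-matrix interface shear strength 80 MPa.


Lc = sigma_f * d / (2 * tau_i) = 4916 * 11.5 / (2 * 80) = 353.3 um

353.3 um


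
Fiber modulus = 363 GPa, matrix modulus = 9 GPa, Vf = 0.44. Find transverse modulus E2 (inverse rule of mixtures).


1/E2 = Vf/Ef + (1-Vf)/Em = 0.44/363 + 0.56/9
E2 = 15.76 GPa

15.76 GPa


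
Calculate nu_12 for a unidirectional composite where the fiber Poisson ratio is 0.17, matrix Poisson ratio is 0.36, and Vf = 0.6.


nu_12 = nu_f*Vf + nu_m*(1-Vf) = 0.17*0.6 + 0.36*0.4 = 0.246

0.246


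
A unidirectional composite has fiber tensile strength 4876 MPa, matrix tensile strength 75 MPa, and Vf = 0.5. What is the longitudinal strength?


sigma_1 = sigma_f*Vf + sigma_m*(1-Vf) = 4876*0.5 + 75*0.5 = 2475.5 MPa

2475.5 MPa


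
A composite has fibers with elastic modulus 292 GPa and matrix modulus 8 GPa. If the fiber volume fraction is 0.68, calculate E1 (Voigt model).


E1 = Ef*Vf + Em*(1-Vf) = 292*0.68 + 8*0.32 = 201.12 GPa

201.12 GPa


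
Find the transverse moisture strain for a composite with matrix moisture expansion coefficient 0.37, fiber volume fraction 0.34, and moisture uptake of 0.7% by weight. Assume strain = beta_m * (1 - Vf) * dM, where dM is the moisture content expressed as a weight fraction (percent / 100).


dM = 0.7/100 = 0.007
strain = beta_m * (1-Vf) * dM = 0.37 * 0.66 * 0.007 = 0.0017094

0.0017094


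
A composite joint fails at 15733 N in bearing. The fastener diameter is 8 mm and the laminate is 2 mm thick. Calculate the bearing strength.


sigma_br = F/(d*h) = 15733/(8*2) = 983.3 MPa

983.3 MPa


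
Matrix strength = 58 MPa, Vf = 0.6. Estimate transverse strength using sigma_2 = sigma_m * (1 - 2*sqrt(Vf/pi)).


factor = 1 - 2*sqrt(0.6/pi) = 0.126
sigma_2 = 58 * 0.126 = 7.31 MPa

7.31 MPa


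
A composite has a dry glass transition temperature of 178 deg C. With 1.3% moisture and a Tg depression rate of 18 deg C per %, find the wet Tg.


Tg_wet = Tg_dry - k*moisture = 178 - 18*1.3 = 154.6 deg C

154.6 deg C


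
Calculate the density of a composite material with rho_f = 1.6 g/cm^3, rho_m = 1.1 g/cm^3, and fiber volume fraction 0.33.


rho_c = rho_f*Vf + rho_m*(1-Vf) = 1.6*0.33 + 1.1*0.67 = 1.265 g/cm^3

1.265 g/cm^3


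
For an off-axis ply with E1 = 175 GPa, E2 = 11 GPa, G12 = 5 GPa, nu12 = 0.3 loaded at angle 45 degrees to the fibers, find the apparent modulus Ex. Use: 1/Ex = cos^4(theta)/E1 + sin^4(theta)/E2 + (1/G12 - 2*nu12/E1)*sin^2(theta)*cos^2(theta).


cos^4(45) = 0.25, sin^4(45) = 0.25, sin^2(45)*cos^2(45) = 0.25
1/G12 - 2*nu12/E1 = 1/5 - 2*0.3/175 = 0.196571 GPa^-1
1/Ex = 0.25/175 + 0.25/11 + 0.196571*0.25 = 0.0732987 GPa^-1
Ex = 13.64 GPa

13.64 GPa


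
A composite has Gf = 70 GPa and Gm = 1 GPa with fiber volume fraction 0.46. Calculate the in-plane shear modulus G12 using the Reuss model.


1/G12 = Vf/Gf + (1-Vf)/Gm = 0.46/70 + 0.54/1
G12 = 1.83 GPa

1.83 GPa


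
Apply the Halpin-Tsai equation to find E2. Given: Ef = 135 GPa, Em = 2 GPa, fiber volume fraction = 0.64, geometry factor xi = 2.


eta = (Ef/Em - 1)/(Ef/Em + xi) = (67.5 - 1)/(67.5 + 2) = 0.9568
E2 = Em*(1+xi*eta*Vf)/(1-eta*Vf) = 11.48 GPa

11.48 GPa


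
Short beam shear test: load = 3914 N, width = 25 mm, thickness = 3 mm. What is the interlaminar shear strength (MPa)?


ILSS = 3F/(4bh) = 3*3914/(4*25*3) = 39.14 MPa

39.14 MPa


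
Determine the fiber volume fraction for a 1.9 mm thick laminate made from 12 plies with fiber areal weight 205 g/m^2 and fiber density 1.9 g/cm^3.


Vf = n * FAW / (rho_f * h * 1000) = 12 * 205 / (1.9 * 1.9 * 1000) = 0.6814

0.6814


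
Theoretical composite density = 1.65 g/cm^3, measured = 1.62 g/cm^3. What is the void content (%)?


Void% = (rho_theo - rho_actual)/rho_theo * 100 = (1.65 - 1.62)/1.65 * 100 = 1.82%

1.82%


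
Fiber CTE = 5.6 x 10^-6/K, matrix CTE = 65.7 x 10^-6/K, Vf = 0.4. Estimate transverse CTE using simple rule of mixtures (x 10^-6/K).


alpha_2 = alpha_f*Vf + alpha_m*(1-Vf) = 5.6*0.4 + 65.7*0.6 = 41.7 x 10^-6/K

41.7 x 10^-6/K


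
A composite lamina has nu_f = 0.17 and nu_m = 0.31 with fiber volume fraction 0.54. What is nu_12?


nu_12 = nu_f*Vf + nu_m*(1-Vf) = 0.17*0.54 + 0.31*0.46 = 0.2344

0.2344


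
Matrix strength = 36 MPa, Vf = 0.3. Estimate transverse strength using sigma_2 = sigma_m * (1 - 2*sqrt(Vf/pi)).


factor = 1 - 2*sqrt(0.3/pi) = 0.382
sigma_2 = 36 * 0.382 = 13.75 MPa

13.75 MPa


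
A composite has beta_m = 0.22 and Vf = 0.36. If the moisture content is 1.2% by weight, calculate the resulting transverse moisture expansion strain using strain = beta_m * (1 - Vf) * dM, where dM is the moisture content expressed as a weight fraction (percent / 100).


dM = 1.2/100 = 0.012
strain = beta_m * (1-Vf) * dM = 0.22 * 0.64 * 0.012 = 0.0016896

0.0016896


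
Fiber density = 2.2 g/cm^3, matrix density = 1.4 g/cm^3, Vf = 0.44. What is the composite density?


rho_c = rho_f*Vf + rho_m*(1-Vf) = 2.2*0.44 + 1.4*0.56 = 1.752 g/cm^3

1.752 g/cm^3


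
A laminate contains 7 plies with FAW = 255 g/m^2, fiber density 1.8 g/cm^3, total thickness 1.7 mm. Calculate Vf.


Vf = n * FAW / (rho_f * h * 1000) = 7 * 255 / (1.8 * 1.7 * 1000) = 0.5833

0.5833


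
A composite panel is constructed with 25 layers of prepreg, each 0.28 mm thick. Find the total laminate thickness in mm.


h = n * t_ply = 25 * 0.28 = 7.0 mm

7.0 mm


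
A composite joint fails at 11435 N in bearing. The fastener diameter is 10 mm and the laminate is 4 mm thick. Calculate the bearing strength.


sigma_br = F/(d*h) = 11435/(10*4) = 285.9 MPa

285.9 MPa


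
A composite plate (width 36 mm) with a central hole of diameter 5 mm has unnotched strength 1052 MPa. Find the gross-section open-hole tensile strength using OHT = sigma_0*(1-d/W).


OHT = sigma_0*(1-d/W) = 1052*(1-5/36) = 905.9 MPa

905.9 MPa


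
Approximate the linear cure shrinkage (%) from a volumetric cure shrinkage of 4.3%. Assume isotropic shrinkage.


Linear shrinkage ≈ vol_shrink/3 = 4.3/3 = 1.433%

1.433%


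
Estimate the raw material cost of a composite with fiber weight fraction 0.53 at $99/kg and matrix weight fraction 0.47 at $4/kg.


Cost = cost_f*Wf + cost_m*Wm = 99*0.53 + 4*0.47 = $54.35/kg

$54.35/kg


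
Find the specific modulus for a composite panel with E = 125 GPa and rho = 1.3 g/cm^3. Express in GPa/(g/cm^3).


Specific stiffness = E/rho = 125/1.3 = 96.2 GPa/(g/cm^3)

96.2 GPa/(g/cm^3)


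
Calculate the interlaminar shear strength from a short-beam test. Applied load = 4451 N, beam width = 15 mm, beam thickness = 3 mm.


ILSS = 3F/(4bh) = 3*4451/(4*15*3) = 74.18 MPa

74.18 MPa


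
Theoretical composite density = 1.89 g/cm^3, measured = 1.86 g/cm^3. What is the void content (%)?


Void% = (rho_theo - rho_actual)/rho_theo * 100 = (1.89 - 1.86)/1.89 * 100 = 1.59%

1.59%


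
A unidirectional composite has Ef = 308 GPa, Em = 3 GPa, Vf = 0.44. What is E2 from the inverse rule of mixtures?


1/E2 = Vf/Ef + (1-Vf)/Em = 0.44/308 + 0.56/3
E2 = 5.32 GPa

5.32 GPa
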